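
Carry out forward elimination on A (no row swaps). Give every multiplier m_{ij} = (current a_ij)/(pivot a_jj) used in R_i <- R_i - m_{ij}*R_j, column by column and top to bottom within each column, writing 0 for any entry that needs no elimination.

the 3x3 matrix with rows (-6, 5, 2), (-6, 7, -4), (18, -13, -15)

Forward elimination:
R2 <- R2 - (1)*R1:  [  0   2  -6 ]
R3 <- R3 - (-3)*R1:  [  0   2  -9 ]
R3 <- R3 - (1)*R2:  [  0   0  -3 ]
Multipliers (in order of application): m_{21} = 1, m_{31} = -3, m_{32} = 1

multipliers: 1, -3, 1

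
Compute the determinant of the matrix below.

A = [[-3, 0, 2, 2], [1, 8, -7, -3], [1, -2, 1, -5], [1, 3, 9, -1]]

Forward elimination:
R2 <- R2 - (-1/3)*R1:  [     0      8  -19/3   -7/3 ]
R3 <- R3 - (-1/3)*R1:  [     0     -2    5/3  -13/3 ]
R4 <- R4 - (-1/3)*R1:  [    0     3  29/3  -1/3 ]
R3 <- R3 - (-1/4)*R2:  [      0       0    1/12  -59/12 ]
R4 <- R4 - (3/8)*R2:  [      0       0  289/24   13/24 ]
R4 <- R4 - (289/2)*R3:  [   0    0    0  711 ]
Upper-triangular form:
[ -3  0      2       2 ]
[  0  8  -19/3    -7/3 ]
[  0  0   1/12  -59/12 ]
[  0  0      0     711 ]
det(A) = (-1)^0 * (-3) * (8) * (1/12) * (711) = -1422  (0 row swaps -> sign +1)

det(A) = -1422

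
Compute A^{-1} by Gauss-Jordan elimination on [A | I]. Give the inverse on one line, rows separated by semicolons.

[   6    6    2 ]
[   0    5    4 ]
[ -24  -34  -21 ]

inverse = [-31/150 -29/75 -7/75; 16/25 13/25 4/25; -4/5 -2/5 -1/5]

Gauss-Jordan on [A | I]:
R1 <- (1/6)*R1:  [   1    1  1/3  |  1/6    0    0 ]
R3 <- R3 - (-24)*R1:  [   0  -10  -13  |    4    0    1 ]
R2 <- (1/5)*R2:  [   0    1  4/5  |    0  1/5    0 ]
R1 <- R1 - (1)*R2:  [     1      0  -7/15  |    1/6   -1/5      0 ]
R3 <- R3 - (-10)*R2:  [  0   0  -5  |   4   2   1 ]
R3 <- (1/-5)*R3:  [    0     0     1  |  -4/5  -2/5  -1/5 ]
R1 <- R1 - (-7/15)*R3:  [       1        0        0  |  -31/150   -29/75    -7/75 ]
R2 <- R2 - (4/5)*R3:  [     0      1      0  |  16/25  13/25   4/25 ]
Right block of [I | A^{-1}] is the inverse:
[ -31/150  -29/75  -7/75 ]
[   16/25   13/25   4/25 ]
[    -4/5    -2/5   -1/5 ]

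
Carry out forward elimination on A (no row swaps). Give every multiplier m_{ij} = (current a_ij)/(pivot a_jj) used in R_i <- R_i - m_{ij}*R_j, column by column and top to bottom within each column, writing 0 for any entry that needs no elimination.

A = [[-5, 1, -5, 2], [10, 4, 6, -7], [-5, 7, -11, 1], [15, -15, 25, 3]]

Forward elimination:
R2 <- R2 - (-2)*R1:  [  0   6  -4  -3 ]
R3 <- R3 - (1)*R1:  [  0   6  -6  -1 ]
R4 <- R4 - (-3)*R1:  [   0  -12   10    9 ]
R3 <- R3 - (1)*R2:  [  0   0  -2   2 ]
R4 <- R4 - (-2)*R2:  [ 0  0  2  3 ]
R4 <- R4 - (-1)*R3:  [ 0  0  0  5 ]
Multipliers (in order of application): m_{21} = -2, m_{31} = 1, m_{41} = -3, m_{32} = 1, m_{42} = -2, m_{43} = -1

multipliers: -2, 1, -3, 1, -2, -1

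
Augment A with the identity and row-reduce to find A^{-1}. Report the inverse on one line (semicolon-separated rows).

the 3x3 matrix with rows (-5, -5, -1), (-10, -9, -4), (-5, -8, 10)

inverse = [122/25 -58/25 -11/25; -24/5 11/5 2/5; -7/5 3/5 1/5]

Gauss-Jordan on [A | I]:
R1 <- (1/-5)*R1:  [    1     1   1/5  |  -1/5     0     0 ]
R2 <- R2 - (-10)*R1:  [  0   1  -2  |  -2   1   0 ]
R3 <- R3 - (-5)*R1:  [  0  -3  11  |  -1   0   1 ]
R1 <- R1 - (1)*R2:  [    1     0  11/5  |   9/5    -1     0 ]
R3 <- R3 - (-3)*R2:  [  0   0   5  |  -7   3   1 ]
R3 <- (1/5)*R3:  [    0     0     1  |  -7/5   3/5   1/5 ]
R1 <- R1 - (11/5)*R3:  [      1       0       0  |  122/25  -58/25  -11/25 ]
R2 <- R2 - (-2)*R3:  [     0      1      0  |  -24/5   11/5    2/5 ]
Right block of [I | A^{-1}] is the inverse:
[ 122/25  -58/25  -11/25 ]
[  -24/5    11/5     2/5 ]
[   -7/5     3/5     1/5 ]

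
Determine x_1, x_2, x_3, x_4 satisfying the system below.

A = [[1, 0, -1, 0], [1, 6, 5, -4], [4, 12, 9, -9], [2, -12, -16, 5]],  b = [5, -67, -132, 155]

Forward elimination on [A|b]:
R2 <- R2 - (1)*R1:  [   0    6    6   -4  -72 ]
R3 <- R3 - (4)*R1:  [    0    12    13    -9  -152 ]
R4 <- R4 - (2)*R1:  [   0  -12  -14    5  145 ]
R3 <- R3 - (2)*R2:  [  0   0   1  -1  -8 ]
R4 <- R4 - (-2)*R2:  [  0   0  -2  -3   1 ]
R4 <- R4 - (-2)*R3:  [   0    0    0   -5  -15 ]
Row echelon form:
[ 1  0  -1   0  |    5 ]
[ 0  6   6  -4  |  -72 ]
[ 0  0   1  -1  |   -8 ]
[ 0  0   0  -5  |  -15 ]
Back-substitution:
x_4 = (-15) / -5 = 3
x_3 = (-8 - (-1)*(3)) / 1 = -5
x_2 = (-72 - (6)*(-5) - (-4)*(3)) / 6 = -5
x_1 = (5 - (-1)*(-5)) / 1 = 0

(0, -5, -5, 3)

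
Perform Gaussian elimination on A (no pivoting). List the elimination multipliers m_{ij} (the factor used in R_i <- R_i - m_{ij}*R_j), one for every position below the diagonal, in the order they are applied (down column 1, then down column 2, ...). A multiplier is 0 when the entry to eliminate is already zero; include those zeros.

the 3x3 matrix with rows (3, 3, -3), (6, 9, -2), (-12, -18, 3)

multipliers: 2, -4, -2

Forward elimination:
R2 <- R2 - (2)*R1:  [ 0  3  4 ]
R3 <- R3 - (-4)*R1:  [  0  -6  -9 ]
R3 <- R3 - (-2)*R2:  [  0   0  -1 ]
Multipliers (in order of application): m_{21} = 2, m_{31} = -4, m_{32} = -2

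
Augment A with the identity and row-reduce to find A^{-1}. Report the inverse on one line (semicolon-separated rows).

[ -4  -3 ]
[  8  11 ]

inverse = [-11/20 -3/20; 2/5 1/5]

Gauss-Jordan on [A | I]:
R1 <- (1/-4)*R1:  [    1   3/4  |  -1/4     0 ]
R2 <- R2 - (8)*R1:  [ 0  5  |  2  1 ]
R2 <- (1/5)*R2:  [   0    1  |  2/5  1/5 ]
R1 <- R1 - (3/4)*R2:  [      1       0  |  -11/20   -3/20 ]
Right block of [I | A^{-1}] is the inverse:
[ -11/20  -3/20 ]
[    2/5    1/5 ]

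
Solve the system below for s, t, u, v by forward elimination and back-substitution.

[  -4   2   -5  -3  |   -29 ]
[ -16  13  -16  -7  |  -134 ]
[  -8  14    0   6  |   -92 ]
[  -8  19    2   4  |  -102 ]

Forward elimination on [A|b]:
R2 <- R2 - (4)*R1:  [   0    5    4    5  -18 ]
R3 <- R3 - (2)*R1:  [   0   10   10   12  -34 ]
R4 <- R4 - (2)*R1:  [   0   15   12   10  -44 ]
R3 <- R3 - (2)*R2:  [ 0  0  2  2  2 ]
R4 <- R4 - (3)*R2:  [  0   0   0  -5  10 ]
Row echelon form:
[ -4  2  -5  -3  |  -29 ]
[  0  5   4   5  |  -18 ]
[  0  0   2   2  |    2 ]
[  0  0   0  -5  |   10 ]
Back-substitution:
v = (10) / -5 = -2
u = (2 - (2)*(-2)) / 2 = 3
t = (-18 - (4)*(3) - (5)*(-2)) / 5 = -4
s = (-29 - (2)*(-4) - (-5)*(3) - (-3)*(-2)) / -4 = 3

(3, -4, 3, -2)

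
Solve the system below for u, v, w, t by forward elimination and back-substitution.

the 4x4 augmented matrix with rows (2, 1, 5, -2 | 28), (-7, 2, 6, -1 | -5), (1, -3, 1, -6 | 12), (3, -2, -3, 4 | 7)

Forward elimination on [A|b]:
R2 <- R2 - (-7/2)*R1:  [    0  11/2  47/2    -8    93 ]
R3 <- R3 - (1/2)*R1:  [    0  -7/2  -3/2    -5    -2 ]
R4 <- R4 - (3/2)*R1:  [     0   -7/2  -21/2      7    -35 ]
R3 <- R3 - (-7/11)*R2:  [       0        0   148/11  -111/11   629/11 ]
R4 <- R4 - (-7/11)*R2:  [      0       0   49/11   21/11  266/11 ]
R4 <- R4 - (49/148)*R3:  [    0     0     0  21/4  21/4 ]
Row echelon form:
[ 2     1       5       -2  |      28 ]
[ 0  11/2    47/2       -8  |      93 ]
[ 0     0  148/11  -111/11  |  629/11 ]
[ 0     0       0     21/4  |    21/4 ]
Back-substitution:
t = (21/4) / (21/4) = 1
w = (629/11 - (-111/11)*(1)) / (148/11) = 5
v = (93 - (47/2)*(5) - (-8)*(1)) / (11/2) = -3
u = (28 - (1)*(-3) - (5)*(5) - (-2)*(1)) / 2 = 4

(4, -3, 5, 1)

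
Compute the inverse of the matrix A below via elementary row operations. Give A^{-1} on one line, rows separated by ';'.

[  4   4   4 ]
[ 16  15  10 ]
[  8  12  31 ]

Gauss-Jordan on [A | I]:
R1 <- (1/4)*R1:  [   1    1    1  |  1/4    0    0 ]
R2 <- R2 - (16)*R1:  [  0  -1  -6  |  -4   1   0 ]
R3 <- R3 - (8)*R1:  [  0   4  23  |  -2   0   1 ]
R2 <- (1/-1)*R2:  [  0   1   6  |   4  -1   0 ]
R1 <- R1 - (1)*R2:  [     1      0     -5  |  -15/4      1      0 ]
R3 <- R3 - (4)*R2:  [   0    0   -1  |  -18    4    1 ]
R3 <- (1/-1)*R3:  [  0   0   1  |  18  -4  -1 ]
R1 <- R1 - (-5)*R3:  [     1      0      0  |  345/4    -19     -5 ]
R2 <- R2 - (6)*R3:  [    0     1     0  |  -104    23     6 ]
Right block of [I | A^{-1}] is the inverse:
[ 345/4  -19  -5 ]
[  -104   23   6 ]
[    18   -4  -1 ]

inverse = [345/4 -19 -5; -104 23 6; 18 -4 -1]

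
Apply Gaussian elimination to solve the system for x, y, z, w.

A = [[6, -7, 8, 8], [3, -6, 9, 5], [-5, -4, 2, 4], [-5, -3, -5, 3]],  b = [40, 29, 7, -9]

Forward elimination on [A|b]:
R2 <- R2 - (1/2)*R1:  [    0  -5/2     5     1     9 ]
R3 <- R3 - (-5/6)*R1:  [     0  -59/6   26/3   32/3  121/3 ]
R4 <- R4 - (-5/6)*R1:  [     0  -53/6    5/3   29/3   73/3 ]
R3 <- R3 - (59/15)*R2:  [      0       0     -11  101/15   74/15 ]
R4 <- R4 - (53/15)*R2:  [       0        0      -16    92/15  -112/15 ]
R4 <- R4 - (16/11)*R3:  [         0          0          0   -604/165  -2416/165 ]
Row echelon form:
[ 6    -7    8         8  |         40 ]
[ 0  -5/2    5         1  |          9 ]
[ 0     0  -11    101/15  |      74/15 ]
[ 0     0    0  -604/165  |  -2416/165 ]
Back-substitution:
w = (-2416/165) / (-604/165) = 4
z = (74/15 - (101/15)*(4)) / -11 = 2
y = (9 - (5)*(2) - (1)*(4)) / (-5/2) = 2
x = (40 - (-7)*(2) - (8)*(2) - (8)*(4)) / 6 = 1

(1, 2, 2, 4)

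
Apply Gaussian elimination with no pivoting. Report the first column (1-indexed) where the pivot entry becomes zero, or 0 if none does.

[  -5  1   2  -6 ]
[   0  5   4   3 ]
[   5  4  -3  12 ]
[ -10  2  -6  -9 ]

Naive forward elimination:
R3 <- R3 - (-1)*R1:  [  0   5  -1   6 ]
R4 <- R4 - (2)*R1:  [   0    0  -10    3 ]
R3 <- R3 - (1)*R2:  [  0   0  -5   3 ]
R4 <- R4 - (2)*R3:  [  0   0   0  -3 ]
All pivots nonzero; naive elimination completes without hitting a zero pivot.

first zero-pivot column = 0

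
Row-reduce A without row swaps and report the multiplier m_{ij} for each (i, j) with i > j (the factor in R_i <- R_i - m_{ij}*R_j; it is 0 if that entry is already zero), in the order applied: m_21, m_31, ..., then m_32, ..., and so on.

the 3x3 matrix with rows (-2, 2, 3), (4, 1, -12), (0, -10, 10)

Forward elimination:
R2 <- R2 - (-2)*R1:  [  0   5  -6 ]
R3: entry in column 1 is already 0 -> m_{31} = 0 (no row operation needed)
R3 <- R3 - (-2)*R2:  [  0   0  -2 ]
Multipliers (in order of application): m_{21} = -2, m_{31} = 0, m_{32} = -2

multipliers: -2, 0, -2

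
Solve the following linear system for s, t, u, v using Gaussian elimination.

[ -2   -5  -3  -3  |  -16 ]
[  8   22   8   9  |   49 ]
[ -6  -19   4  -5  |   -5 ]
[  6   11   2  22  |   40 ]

(2, 0, 3, 1)

Forward elimination on [A|b]:
R2 <- R2 - (-4)*R1:  [   0    2   -4   -3  -15 ]
R3 <- R3 - (3)*R1:  [  0  -4  13   4  43 ]
R4 <- R4 - (-3)*R1:  [  0  -4  -7  13  -8 ]
R3 <- R3 - (-2)*R2:  [  0   0   5  -2  13 ]
R4 <- R4 - (-2)*R2:  [   0    0  -15    7  -38 ]
R4 <- R4 - (-3)*R3:  [ 0  0  0  1  1 ]
Row echelon form:
[ -2  -5  -3  -3  |  -16 ]
[  0   2  -4  -3  |  -15 ]
[  0   0   5  -2  |   13 ]
[  0   0   0   1  |    1 ]
Back-substitution:
v = (1) / 1 = 1
u = (13 - (-2)*(1)) / 5 = 3
t = (-15 - (-4)*(3) - (-3)*(1)) / 2 = 0
s = (-16 - (-5)*(0) - (-3)*(3) - (-3)*(1)) / -2 = 2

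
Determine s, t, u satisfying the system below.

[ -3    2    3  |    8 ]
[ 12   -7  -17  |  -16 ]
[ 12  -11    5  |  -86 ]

(-5, 1, -3)

Forward elimination on [A|b]:
R2 <- R2 - (-4)*R1:  [  0   1  -5  16 ]
R3 <- R3 - (-4)*R1:  [   0   -3   17  -54 ]
R3 <- R3 - (-3)*R2:  [  0   0   2  -6 ]
Row echelon form:
[ -3  2   3  |   8 ]
[  0  1  -5  |  16 ]
[  0  0   2  |  -6 ]
Back-substitution:
u = (-6) / 2 = -3
t = (16 - (-5)*(-3)) / 1 = 1
s = (8 - (2)*(1) - (3)*(-3)) / -3 = -5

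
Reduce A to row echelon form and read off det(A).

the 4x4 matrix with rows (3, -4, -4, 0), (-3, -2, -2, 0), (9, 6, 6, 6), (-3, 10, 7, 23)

Forward elimination:
R2 <- R2 - (-1)*R1:  [  0  -6  -6   0 ]
R3 <- R3 - (3)*R1:  [  0  18  18   6 ]
R4 <- R4 - (-1)*R1:  [  0   6   3  23 ]
R3 <- R3 - (-3)*R2:  [ 0  0  0  6 ]
R4 <- R4 - (-1)*R2:  [  0   0  -3  23 ]
R3 <-> R4   (pivot in column 3 was zero)
[ 3  -4  -4   0 ]
[ 0  -6  -6   0 ]
[ 0   0  -3  23 ]
[ 0   0   0   6 ]
Upper-triangular form:
[ 3  -4  -4   0 ]
[ 0  -6  -6   0 ]
[ 0   0  -3  23 ]
[ 0   0   0   6 ]
det(A) = (-1)^1 * (3) * (-6) * (-3) * (6) = -324  (1 row swap -> sign -1)

det(A) = -324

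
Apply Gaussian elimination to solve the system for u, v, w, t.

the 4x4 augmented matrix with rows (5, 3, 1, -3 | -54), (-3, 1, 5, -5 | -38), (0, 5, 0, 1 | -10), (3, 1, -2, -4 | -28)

Forward elimination on [A|b]:
R2 <- R2 - (-3/5)*R1:  [      0    14/5    28/5   -34/5  -352/5 ]
R4 <- R4 - (3/5)*R1:  [     0   -4/5  -13/5  -11/5   22/5 ]
R3 <- R3 - (25/14)*R2:  [     0      0    -10   92/7  810/7 ]
R4 <- R4 - (-2/7)*R2:  [      0       0      -1   -29/7  -110/7 ]
R4 <- R4 - (1/10)*R3:  [       0        0        0  -191/35   -191/7 ]
Row echelon form:
[ 5     3     1       -3  |     -54 ]
[ 0  14/5  28/5    -34/5  |  -352/5 ]
[ 0     0   -10     92/7  |   810/7 ]
[ 0     0     0  -191/35  |  -191/7 ]
Back-substitution:
t = (-191/7) / (-191/35) = 5
w = (810/7 - (92/7)*(5)) / -10 = -5
v = (-352/5 - (28/5)*(-5) - (-34/5)*(5)) / (14/5) = -3
u = (-54 - (3)*(-3) - (1)*(-5) - (-3)*(5)) / 5 = -5

(-5, -3, -5, 5)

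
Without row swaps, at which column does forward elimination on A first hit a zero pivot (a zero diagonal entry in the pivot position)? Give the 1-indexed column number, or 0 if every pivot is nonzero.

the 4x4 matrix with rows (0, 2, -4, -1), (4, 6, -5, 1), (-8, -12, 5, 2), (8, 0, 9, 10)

first zero-pivot column = 1

Naive forward elimination:
Pivot entry (1,1) is zero but row 2 has 4 in column 1 -> naive elimination stops; a row interchange (e.g. R1 <-> R2) would be required here.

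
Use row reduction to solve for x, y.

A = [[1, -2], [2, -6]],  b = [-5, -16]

Forward elimination on [A|b]:
R2 <- R2 - (2)*R1:  [  0  -2  -6 ]
Row echelon form:
[ 1  -2  |  -5 ]
[ 0  -2  |  -6 ]
Back-substitution:
y = (-6) / -2 = 3
x = (-5 - (-2)*(3)) / 1 = 1

(1, 3)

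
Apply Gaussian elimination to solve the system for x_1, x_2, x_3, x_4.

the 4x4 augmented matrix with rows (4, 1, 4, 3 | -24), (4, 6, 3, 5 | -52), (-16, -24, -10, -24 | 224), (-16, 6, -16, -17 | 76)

Forward elimination on [A|b]:
R2 <- R2 - (1)*R1:  [   0    5   -1    2  -28 ]
R3 <- R3 - (-4)*R1:  [   0  -20    6  -12  128 ]
R4 <- R4 - (-4)*R1:  [   0   10    0   -5  -20 ]
R3 <- R3 - (-4)*R2:  [  0   0   2  -4  16 ]
R4 <- R4 - (2)*R2:  [  0   0   2  -9  36 ]
R4 <- R4 - (1)*R3:  [  0   0   0  -5  20 ]
Row echelon form:
[ 4  1   4   3  |  -24 ]
[ 0  5  -1   2  |  -28 ]
[ 0  0   2  -4  |   16 ]
[ 0  0   0  -5  |   20 ]
Back-substitution:
x_4 = (20) / -5 = -4
x_3 = (16 - (-4)*(-4)) / 2 = 0
x_2 = (-28 - (-1)*(0) - (2)*(-4)) / 5 = -4
x_1 = (-24 - (1)*(-4) - (4)*(0) - (3)*(-4)) / 4 = -2

(-2, -4, 0, -4)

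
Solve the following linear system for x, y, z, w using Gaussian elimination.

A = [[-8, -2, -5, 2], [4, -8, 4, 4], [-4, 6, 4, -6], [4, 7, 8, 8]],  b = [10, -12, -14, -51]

Forward elimination on [A|b]:
R2 <- R2 - (-1/2)*R1:  [   0   -9  3/2    5   -7 ]
R3 <- R3 - (1/2)*R1:  [    0     7  13/2    -7   -19 ]
R4 <- R4 - (-1/2)*R1:  [    0     6  11/2     9   -46 ]
R3 <- R3 - (-7/9)*R2:  [      0       0    23/3   -28/9  -220/9 ]
R4 <- R4 - (-2/3)*R2:  [      0       0    13/2    37/3  -152/3 ]
R4 <- R4 - (39/46)*R3:  [        0         0         0   1033/69  -2066/69 ]
Row echelon form:
[ -8  -2    -5        2  |        10 ]
[  0  -9   3/2        5  |        -7 ]
[  0   0  23/3    -28/9  |    -220/9 ]
[  0   0     0  1033/69  |  -2066/69 ]
Back-substitution:
w = (-2066/69) / (1033/69) = -2
z = (-220/9 - (-28/9)*(-2)) / (23/3) = -4
y = (-7 - (3/2)*(-4) - (5)*(-2)) / -9 = -1
x = (10 - (-2)*(-1) - (-5)*(-4) - (2)*(-2)) / -8 = 1

(1, -1, -4, -2)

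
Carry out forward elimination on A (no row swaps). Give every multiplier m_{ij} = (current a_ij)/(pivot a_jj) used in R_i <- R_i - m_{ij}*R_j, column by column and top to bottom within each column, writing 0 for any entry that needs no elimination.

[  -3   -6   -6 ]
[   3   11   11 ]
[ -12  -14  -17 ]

multipliers: -1, 4, 2

Forward elimination:
R2 <- R2 - (-1)*R1:  [ 0  5  5 ]
R3 <- R3 - (4)*R1:  [  0  10   7 ]
R3 <- R3 - (2)*R2:  [  0   0  -3 ]
Multipliers (in order of application): m_{21} = -1, m_{31} = 4, m_{32} = 2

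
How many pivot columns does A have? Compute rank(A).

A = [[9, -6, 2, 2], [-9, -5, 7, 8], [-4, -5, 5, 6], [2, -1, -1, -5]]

Row reduction:
R2 <- R2 - (-1)*R1:  [   0  -11    9   10 ]
R3 <- R3 - (-4/9)*R1:  [     0  -23/3   53/9   62/9 ]
R4 <- R4 - (2/9)*R1:  [     0    1/3  -13/9  -49/9 ]
R3 <- R3 - (23/33)*R2:  [      0       0  -38/99   -8/99 ]
R4 <- R4 - (-1/33)*R2:  [       0        0  -116/99  -509/99 ]
R4 <- R4 - (58/19)*R3:  [      0       0       0  -93/19 ]
Row echelon form:
[ 9   -6       2       2 ]
[ 0  -11       9      10 ]
[ 0    0  -38/99   -8/99 ]
[ 0    0       0  -93/19 ]
Nonzero rows / pivot columns: 4

rank(A) = 4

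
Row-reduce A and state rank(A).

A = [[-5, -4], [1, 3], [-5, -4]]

rank(A) = 2

Row reduction:
R2 <- R2 - (-1/5)*R1:  [    0  11/5 ]
R3 <- R3 - (1)*R1:  [ 0  0 ]
Row echelon form:
[ -5    -4 ]
[  0  11/5 ]
[  0     0 ]
Nonzero rows / pivot columns: 2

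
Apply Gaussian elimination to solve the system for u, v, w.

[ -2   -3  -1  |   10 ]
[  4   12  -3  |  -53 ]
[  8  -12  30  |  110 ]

Forward elimination on [A|b]:
R2 <- R2 - (-2)*R1:  [   0    6   -5  -33 ]
R3 <- R3 - (-4)*R1:  [   0  -24   26  150 ]
R3 <- R3 - (-4)*R2:  [  0   0   6  18 ]
Row echelon form:
[ -2  -3  -1  |   10 ]
[  0   6  -5  |  -33 ]
[  0   0   6  |   18 ]
Back-substitution:
w = (18) / 6 = 3
v = (-33 - (-5)*(3)) / 6 = -3
u = (10 - (-3)*(-3) - (-1)*(3)) / -2 = -2

(-2, -3, 3)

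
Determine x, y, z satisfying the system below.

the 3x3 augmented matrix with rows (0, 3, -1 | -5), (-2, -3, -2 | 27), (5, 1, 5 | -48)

(-5, -3, -4)

Forward elimination on [A|b]:
R1 <-> R2   (pivot in column 1 was zero)
[ -2  -3  -2   27 ]
[  0   3  -1   -5 ]
[  5   1   5  -48 ]
R3 <- R3 - (-5/2)*R1:  [     0  -13/2      0   39/2 ]
R3 <- R3 - (-13/6)*R2:  [     0      0  -13/6   26/3 ]
Row echelon form:
[ -2  -3     -2  |    27 ]
[  0   3     -1  |    -5 ]
[  0   0  -13/6  |  26/3 ]
Back-substitution:
z = (26/3) / (-13/6) = -4
y = (-5 - (-1)*(-4)) / 3 = -3
x = (27 - (-3)*(-3) - (-2)*(-4)) / -2 = -5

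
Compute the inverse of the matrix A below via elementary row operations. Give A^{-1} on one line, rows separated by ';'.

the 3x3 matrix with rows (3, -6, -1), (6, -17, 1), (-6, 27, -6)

inverse = [-5 21/5 23/15; -2 8/5 3/5; -4 3 1]

Gauss-Jordan on [A | I]:
R1 <- (1/3)*R1:  [    1    -2  -1/3  |   1/3     0     0 ]
R2 <- R2 - (6)*R1:  [  0  -5   3  |  -2   1   0 ]
R3 <- R3 - (-6)*R1:  [  0  15  -8  |   2   0   1 ]
R2 <- (1/-5)*R2:  [    0     1  -3/5  |   2/5  -1/5     0 ]
R1 <- R1 - (-2)*R2:  [      1       0  -23/15  |   17/15    -2/5       0 ]
R3 <- R3 - (15)*R2:  [  0   0   1  |  -4   3   1 ]
R1 <- R1 - (-23/15)*R3:  [     1      0      0  |     -5   21/5  23/15 ]
R2 <- R2 - (-3/5)*R3:  [   0    1    0  |   -2  8/5  3/5 ]
Right block of [I | A^{-1}] is the inverse:
[ -5  21/5  23/15 ]
[ -2   8/5    3/5 ]
[ -4     3      1 ]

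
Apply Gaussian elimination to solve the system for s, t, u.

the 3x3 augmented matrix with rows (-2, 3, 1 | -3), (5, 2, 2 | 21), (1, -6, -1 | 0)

Forward elimination on [A|b]:
R2 <- R2 - (-5/2)*R1:  [    0  19/2   9/2  27/2 ]
R3 <- R3 - (-1/2)*R1:  [    0  -9/2  -1/2  -3/2 ]
R3 <- R3 - (-9/19)*R2:  [     0      0  31/19  93/19 ]
Row echelon form:
[ -2     3      1  |     -3 ]
[  0  19/2    9/2  |   27/2 ]
[  0     0  31/19  |  93/19 ]
Back-substitution:
u = (93/19) / (31/19) = 3
t = (27/2 - (9/2)*(3)) / (19/2) = 0
s = (-3 - (3)*(0) - (1)*(3)) / -2 = 3

(3, 0, 3)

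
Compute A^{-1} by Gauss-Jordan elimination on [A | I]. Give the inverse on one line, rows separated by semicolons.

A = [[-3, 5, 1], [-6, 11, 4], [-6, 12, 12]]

Gauss-Jordan on [A | I]:
R1 <- (1/-3)*R1:  [    1  -5/3  -1/3  |  -1/3     0     0 ]
R2 <- R2 - (-6)*R1:  [  0   1   2  |  -2   1   0 ]
R3 <- R3 - (-6)*R1:  [  0   2  10  |  -2   0   1 ]
R1 <- R1 - (-5/3)*R2:  [     1      0      3  |  -11/3    5/3      0 ]
R3 <- R3 - (2)*R2:  [  0   0   6  |   2  -2   1 ]
R3 <- (1/6)*R3:  [    0     0     1  |   1/3  -1/3   1/6 ]
R1 <- R1 - (3)*R3:  [     1      0      0  |  -14/3    8/3   -1/2 ]
R2 <- R2 - (2)*R3:  [    0     1     0  |  -8/3   5/3  -1/3 ]
Right block of [I | A^{-1}] is the inverse:
[ -14/3   8/3  -1/2 ]
[  -8/3   5/3  -1/3 ]
[   1/3  -1/3   1/6 ]

inverse = [-14/3 8/3 -1/2; -8/3 5/3 -1/3; 1/3 -1/3 1/6]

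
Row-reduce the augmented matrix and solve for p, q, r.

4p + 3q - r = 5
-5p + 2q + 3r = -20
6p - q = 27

Forward elimination on [A|b]:
R2 <- R2 - (-5/4)*R1:  [     0   23/4    7/4  -55/4 ]
R3 <- R3 - (3/2)*R1:  [     0  -11/2    3/2   39/2 ]
R3 <- R3 - (-22/23)*R2:  [      0       0   73/23  146/23 ]
Row echelon form:
[ 4     3     -1  |       5 ]
[ 0  23/4    7/4  |   -55/4 ]
[ 0     0  73/23  |  146/23 ]
Back-substitution:
r = (146/23) / (73/23) = 2
q = (-55/4 - (7/4)*(2)) / (23/4) = -3
p = (5 - (3)*(-3) - (-1)*(2)) / 4 = 4

(4, -3, 2)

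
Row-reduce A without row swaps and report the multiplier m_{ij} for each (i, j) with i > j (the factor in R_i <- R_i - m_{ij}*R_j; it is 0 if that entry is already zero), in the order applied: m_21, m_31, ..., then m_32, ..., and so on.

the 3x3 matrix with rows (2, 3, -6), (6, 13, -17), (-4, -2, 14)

Forward elimination:
R2 <- R2 - (3)*R1:  [ 0  4  1 ]
R3 <- R3 - (-2)*R1:  [ 0  4  2 ]
R3 <- R3 - (1)*R2:  [ 0  0  1 ]
Multipliers (in order of application): m_{21} = 3, m_{31} = -2, m_{32} = 1

multipliers: 3, -2, 1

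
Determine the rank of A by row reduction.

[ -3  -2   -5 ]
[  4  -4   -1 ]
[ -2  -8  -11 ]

rank(A) = 2

Row reduction:
R2 <- R2 - (-4/3)*R1:  [     0  -20/3  -23/3 ]
R3 <- R3 - (2/3)*R1:  [     0  -20/3  -23/3 ]
R3 <- R3 - (1)*R2:  [ 0  0  0 ]
Row echelon form:
[ -3     -2     -5 ]
[  0  -20/3  -23/3 ]
[  0      0      0 ]
Nonzero rows / pivot columns: 2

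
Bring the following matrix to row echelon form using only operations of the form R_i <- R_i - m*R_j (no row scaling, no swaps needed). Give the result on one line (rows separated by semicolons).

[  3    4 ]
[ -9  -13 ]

REF = [3 4; 0 -1]

Forward elimination:
R2 <- R2 - (-3)*R1:  [  0  -1 ]
Row echelon form:
[ 3   4 ]
[ 0  -1 ]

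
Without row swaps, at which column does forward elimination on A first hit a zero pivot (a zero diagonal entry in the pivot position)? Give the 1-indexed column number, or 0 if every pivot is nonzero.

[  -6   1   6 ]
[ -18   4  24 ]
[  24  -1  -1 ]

Naive forward elimination:
R2 <- R2 - (3)*R1:  [ 0  1  6 ]
R3 <- R3 - (-4)*R1:  [  0   3  23 ]
R3 <- R3 - (3)*R2:  [ 0  0  5 ]
All pivots nonzero; naive elimination completes without hitting a zero pivot.

first zero-pivot column = 0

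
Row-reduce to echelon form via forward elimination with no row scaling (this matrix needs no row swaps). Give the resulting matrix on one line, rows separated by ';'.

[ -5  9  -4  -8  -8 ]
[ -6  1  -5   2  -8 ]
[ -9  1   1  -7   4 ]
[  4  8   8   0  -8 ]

REF = [-5 9 -4 -8 -8; 0 -49/5 -1/5 58/5 8/5; 0 0 417/49 -519/49 780/49; 0 0 0 2388/139 -2824/139]

Forward elimination:
R2 <- R2 - (6/5)*R1:  [     0  -49/5   -1/5   58/5    8/5 ]
R3 <- R3 - (9/5)*R1:  [     0  -76/5   41/5   37/5   92/5 ]
R4 <- R4 - (-4/5)*R1:  [     0   76/5   24/5  -32/5  -72/5 ]
R3 <- R3 - (76/49)*R2:  [       0        0   417/49  -519/49   780/49 ]
R4 <- R4 - (-76/49)*R2:  [       0        0   220/49   568/49  -584/49 ]
R4 <- R4 - (220/417)*R3:  [         0          0          0   2388/139  -2824/139 ]
Row echelon form:
[ -5      9      -4        -8         -8 ]
[  0  -49/5    -1/5      58/5        8/5 ]
[  0      0  417/49   -519/49     780/49 ]
[  0      0       0  2388/139  -2824/139 ]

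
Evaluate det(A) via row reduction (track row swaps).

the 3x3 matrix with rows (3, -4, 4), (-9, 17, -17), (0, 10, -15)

Forward elimination:
R2 <- R2 - (-3)*R1:  [  0   5  -5 ]
R3 <- R3 - (2)*R2:  [  0   0  -5 ]
Upper-triangular form:
[ 3  -4   4 ]
[ 0   5  -5 ]
[ 0   0  -5 ]
det(A) = (-1)^0 * (3) * (5) * (-5) = -75  (0 row swaps -> sign +1)

det(A) = -75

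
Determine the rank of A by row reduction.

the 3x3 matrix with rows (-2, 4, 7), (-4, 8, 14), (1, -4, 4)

rank(A) = 2

Row reduction:
R2 <- R2 - (2)*R1:  [ 0  0  0 ]
R3 <- R3 - (-1/2)*R1:  [    0    -2  15/2 ]
R2 <-> R3   (pivot in column 2 was zero)
[ -2   4     7 ]
[  0  -2  15/2 ]
[  0   0     0 ]
Row echelon form:
[ -2   4     7 ]
[  0  -2  15/2 ]
[  0   0     0 ]
Nonzero rows / pivot columns: 2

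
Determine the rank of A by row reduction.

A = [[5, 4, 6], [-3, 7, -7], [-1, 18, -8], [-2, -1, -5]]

rank(A) = 3

Row reduction:
R2 <- R2 - (-3/5)*R1:  [     0   47/5  -17/5 ]
R3 <- R3 - (-1/5)*R1:  [     0   94/5  -34/5 ]
R4 <- R4 - (-2/5)*R1:  [     0    3/5  -13/5 ]
R3 <- R3 - (2)*R2:  [ 0  0  0 ]
R4 <- R4 - (3/47)*R2:  [       0        0  -112/47 ]
R3 <-> R4   (pivot in column 3 was zero)
[ 5     4        6 ]
[ 0  47/5    -17/5 ]
[ 0     0  -112/47 ]
[ 0     0        0 ]
Row echelon form:
[ 5     4        6 ]
[ 0  47/5    -17/5 ]
[ 0     0  -112/47 ]
[ 0     0        0 ]
Nonzero rows / pivot columns: 3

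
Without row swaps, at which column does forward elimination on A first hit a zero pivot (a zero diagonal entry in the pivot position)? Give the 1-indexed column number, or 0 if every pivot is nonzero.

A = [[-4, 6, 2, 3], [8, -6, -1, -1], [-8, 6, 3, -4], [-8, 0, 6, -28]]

Naive forward elimination:
R2 <- R2 - (-2)*R1:  [ 0  6  3  5 ]
R3 <- R3 - (2)*R1:  [   0   -6   -1  -10 ]
R4 <- R4 - (2)*R1:  [   0  -12    2  -34 ]
R3 <- R3 - (-1)*R2:  [  0   0   2  -5 ]
R4 <- R4 - (-2)*R2:  [   0    0    8  -24 ]
R4 <- R4 - (4)*R3:  [  0   0   0  -4 ]
All pivots nonzero; naive elimination completes without hitting a zero pivot.

first zero-pivot column = 0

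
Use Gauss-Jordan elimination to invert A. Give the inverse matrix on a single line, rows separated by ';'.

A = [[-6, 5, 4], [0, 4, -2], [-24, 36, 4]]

Gauss-Jordan on [A | I]:
R1 <- (1/-6)*R1:  [    1  -5/6  -2/3  |  -1/6     0     0 ]
R3 <- R3 - (-24)*R1:  [   0   16  -12  |   -4    0    1 ]
R2 <- (1/4)*R2:  [    0     1  -1/2  |     0   1/4     0 ]
R1 <- R1 - (-5/6)*R2:  [      1       0  -13/12  |    -1/6    5/24       0 ]
R3 <- R3 - (16)*R2:  [  0   0  -4  |  -4  -4   1 ]
R3 <- (1/-4)*R3:  [    0     0     1  |     1     1  -1/4 ]
R1 <- R1 - (-13/12)*R3:  [      1       0       0  |   11/12   31/24  -13/48 ]
R2 <- R2 - (-1/2)*R3:  [    0     1     0  |   1/2   3/4  -1/8 ]
Right block of [I | A^{-1}] is the inverse:
[ 11/12  31/24  -13/48 ]
[   1/2    3/4    -1/8 ]
[     1      1    -1/4 ]

inverse = [11/12 31/24 -13/48; 1/2 3/4 -1/8; 1 1 -1/4]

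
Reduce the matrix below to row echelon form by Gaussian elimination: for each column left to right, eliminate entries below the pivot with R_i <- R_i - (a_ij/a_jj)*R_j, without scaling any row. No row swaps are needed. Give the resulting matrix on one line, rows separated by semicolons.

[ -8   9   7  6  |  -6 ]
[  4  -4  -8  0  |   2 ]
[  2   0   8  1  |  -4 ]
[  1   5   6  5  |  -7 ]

REF = [-8 9 7 6 -6; 0 1/2 -9/2 3 -1; 0 0 30 -11 -1; 0 0 0 -124/15 197/30]

Forward elimination:
R2 <- R2 - (-1/2)*R1:  [    0   1/2  -9/2     3    -1 ]
R3 <- R3 - (-1/4)*R1:  [     0    9/4   39/4    5/2  -11/2 ]
R4 <- R4 - (-1/8)*R1:  [     0   49/8   55/8   23/4  -31/4 ]
R3 <- R3 - (9/2)*R2:  [   0    0   30  -11   -1 ]
R4 <- R4 - (49/4)*R2:  [   0    0   62  -31  9/2 ]
R4 <- R4 - (31/15)*R3:  [       0        0        0  -124/15   197/30 ]
Row echelon form:
[ -8    9     7        6  |      -6 ]
[  0  1/2  -9/2        3  |      -1 ]
[  0    0    30      -11  |      -1 ]
[  0    0     0  -124/15  |  197/30 ]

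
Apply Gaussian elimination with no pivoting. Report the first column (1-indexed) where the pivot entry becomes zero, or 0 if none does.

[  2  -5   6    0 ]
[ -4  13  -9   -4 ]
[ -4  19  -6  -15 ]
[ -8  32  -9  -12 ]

first zero-pivot column = 0

Naive forward elimination:
R2 <- R2 - (-2)*R1:  [  0   3   3  -4 ]
R3 <- R3 - (-2)*R1:  [   0    9    6  -15 ]
R4 <- R4 - (-4)*R1:  [   0   12   15  -12 ]
R3 <- R3 - (3)*R2:  [  0   0  -3  -3 ]
R4 <- R4 - (4)*R2:  [ 0  0  3  4 ]
R4 <- R4 - (-1)*R3:  [ 0  0  0  1 ]
All pivots nonzero; naive elimination completes without hitting a zero pivot.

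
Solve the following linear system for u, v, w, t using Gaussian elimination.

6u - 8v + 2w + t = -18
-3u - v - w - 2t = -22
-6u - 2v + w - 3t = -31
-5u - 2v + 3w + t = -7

(2, 5, 3, 4)

Forward elimination on [A|b]:
R2 <- R2 - (-1/2)*R1:  [    0    -5     0  -3/2   -31 ]
R3 <- R3 - (-1)*R1:  [   0  -10    3   -2  -49 ]
R4 <- R4 - (-5/6)*R1:  [     0  -26/3   14/3   11/6    -22 ]
R3 <- R3 - (2)*R2:  [  0   0   3   1  13 ]
R4 <- R4 - (26/15)*R2:  [      0       0    14/3  133/30  476/15 ]
R4 <- R4 - (14/9)*R3:  [      0       0       0  259/90  518/45 ]
Row echelon form:
[ 6  -8  2       1  |     -18 ]
[ 0  -5  0    -3/2  |     -31 ]
[ 0   0  3       1  |      13 ]
[ 0   0  0  259/90  |  518/45 ]
Back-substitution:
t = (518/45) / (259/90) = 4
w = (13 - (1)*(4)) / 3 = 3
v = (-31 - (-3/2)*(4)) / -5 = 5
u = (-18 - (-8)*(5) - (2)*(3) - (1)*(4)) / 6 = 2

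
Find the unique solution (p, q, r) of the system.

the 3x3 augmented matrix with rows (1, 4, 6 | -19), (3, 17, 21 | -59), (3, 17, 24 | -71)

(-3, 2, -4)

Forward elimination on [A|b]:
R2 <- R2 - (3)*R1:  [  0   5   3  -2 ]
R3 <- R3 - (3)*R1:  [   0    5    6  -14 ]
R3 <- R3 - (1)*R2:  [   0    0    3  -12 ]
Row echelon form:
[ 1  4  6  |  -19 ]
[ 0  5  3  |   -2 ]
[ 0  0  3  |  -12 ]
Back-substitution:
r = (-12) / 3 = -4
q = (-2 - (3)*(-4)) / 5 = 2
p = (-19 - (4)*(2) - (6)*(-4)) / 1 = -3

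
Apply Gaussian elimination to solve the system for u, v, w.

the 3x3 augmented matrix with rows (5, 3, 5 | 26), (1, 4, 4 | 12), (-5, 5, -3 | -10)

Forward elimination on [A|b]:
R2 <- R2 - (1/5)*R1:  [    0  17/5     3  34/5 ]
R3 <- R3 - (-1)*R1:  [  0   8   2  16 ]
R3 <- R3 - (40/17)*R2:  [      0       0  -86/17       0 ]
Row echelon form:
[ 5     3       5  |    26 ]
[ 0  17/5       3  |  34/5 ]
[ 0     0  -86/17  |     0 ]
Back-substitution:
w = (0) / (-86/17) = 0
v = (34/5 - (3)*(0)) / (17/5) = 2
u = (26 - (3)*(2) - (5)*(0)) / 5 = 4

(4, 2, 0)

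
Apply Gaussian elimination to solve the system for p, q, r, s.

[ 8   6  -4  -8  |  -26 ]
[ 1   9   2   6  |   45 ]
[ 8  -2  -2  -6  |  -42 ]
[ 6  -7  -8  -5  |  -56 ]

Forward elimination on [A|b]:
R2 <- R2 - (1/8)*R1:  [     0   33/4    5/2      7  193/4 ]
R3 <- R3 - (1)*R1:  [   0   -8    2    2  -16 ]
R4 <- R4 - (3/4)*R1:  [     0  -23/2     -5      1  -73/2 ]
R3 <- R3 - (-32/33)*R2:  [       0        0   146/33   290/33  1016/33 ]
R4 <- R4 - (-46/33)*R2:  [       0        0   -50/33   355/33  1015/33 ]
R4 <- R4 - (-25/73)*R3:  [       0        0        0  1005/73  3015/73 ]
Row echelon form:
[ 8     6      -4       -8  |      -26 ]
[ 0  33/4     5/2        7  |    193/4 ]
[ 0     0  146/33   290/33  |  1016/33 ]
[ 0     0       0  1005/73  |  3015/73 ]
Back-substitution:
s = (3015/73) / (1005/73) = 3
r = (1016/33 - (290/33)*(3)) / (146/33) = 1
q = (193/4 - (5/2)*(1) - (7)*(3)) / (33/4) = 3
p = (-26 - (6)*(3) - (-4)*(1) - (-8)*(3)) / 8 = -2

(-2, 3, 1, 3)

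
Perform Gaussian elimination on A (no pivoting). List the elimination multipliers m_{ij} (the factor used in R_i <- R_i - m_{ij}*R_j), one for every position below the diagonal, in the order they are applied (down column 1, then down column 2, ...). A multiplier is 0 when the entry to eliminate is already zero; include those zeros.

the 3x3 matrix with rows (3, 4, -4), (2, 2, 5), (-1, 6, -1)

Forward elimination:
R2 <- R2 - (2/3)*R1:  [    0  -2/3  23/3 ]
R3 <- R3 - (-1/3)*R1:  [    0  22/3  -7/3 ]
R3 <- R3 - (-11)*R2:  [  0   0  82 ]
Multipliers (in order of application): m_{21} = 2/3, m_{31} = -1/3, m_{32} = -11

multipliers: 2/3, -1/3, -11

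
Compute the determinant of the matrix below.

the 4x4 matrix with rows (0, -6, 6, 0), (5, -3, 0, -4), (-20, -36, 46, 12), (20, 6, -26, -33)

Forward elimination:
R1 <-> R2   (pivot in column 1 was zero)
[   5   -3    0   -4 ]
[   0   -6    6    0 ]
[ -20  -36   46   12 ]
[  20    6  -26  -33 ]
R3 <- R3 - (-4)*R1:  [   0  -48   46   -4 ]
R4 <- R4 - (4)*R1:  [   0   18  -26  -17 ]
R3 <- R3 - (8)*R2:  [  0   0  -2  -4 ]
R4 <- R4 - (-3)*R2:  [   0    0   -8  -17 ]
R4 <- R4 - (4)*R3:  [  0   0   0  -1 ]
Upper-triangular form:
[ 5  -3   0  -4 ]
[ 0  -6   6   0 ]
[ 0   0  -2  -4 ]
[ 0   0   0  -1 ]
det(A) = (-1)^1 * (5) * (-6) * (-2) * (-1) = 60  (1 row swap -> sign -1)

det(A) = 60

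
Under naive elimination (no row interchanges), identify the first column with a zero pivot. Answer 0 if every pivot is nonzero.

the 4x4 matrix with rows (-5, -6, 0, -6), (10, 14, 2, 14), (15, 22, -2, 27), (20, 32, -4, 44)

first zero-pivot column = 0

Naive forward elimination:
R2 <- R2 - (-2)*R1:  [ 0  2  2  2 ]
R3 <- R3 - (-3)*R1:  [  0   4  -2   9 ]
R4 <- R4 - (-4)*R1:  [  0   8  -4  20 ]
R3 <- R3 - (2)*R2:  [  0   0  -6   5 ]
R4 <- R4 - (4)*R2:  [   0    0  -12   12 ]
R4 <- R4 - (2)*R3:  [ 0  0  0  2 ]
All pivots nonzero; naive elimination completes without hitting a zero pivot.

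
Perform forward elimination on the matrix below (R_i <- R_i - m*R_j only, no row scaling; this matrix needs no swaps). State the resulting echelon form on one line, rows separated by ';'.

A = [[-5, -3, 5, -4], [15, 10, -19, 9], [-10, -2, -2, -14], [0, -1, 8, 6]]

REF = [-5 -3 5 -4; 0 1 -4 -3; 0 0 4 6; 0 0 0 -3]

Forward elimination:
R2 <- R2 - (-3)*R1:  [  0   1  -4  -3 ]
R3 <- R3 - (2)*R1:  [   0    4  -12   -6 ]
R3 <- R3 - (4)*R2:  [ 0  0  4  6 ]
R4 <- R4 - (-1)*R2:  [ 0  0  4  3 ]
R4 <- R4 - (1)*R3:  [  0   0   0  -3 ]
Row echelon form:
[ -5  -3   5  -4 ]
[  0   1  -4  -3 ]
[  0   0   4   6 ]
[  0   0   0  -3 ]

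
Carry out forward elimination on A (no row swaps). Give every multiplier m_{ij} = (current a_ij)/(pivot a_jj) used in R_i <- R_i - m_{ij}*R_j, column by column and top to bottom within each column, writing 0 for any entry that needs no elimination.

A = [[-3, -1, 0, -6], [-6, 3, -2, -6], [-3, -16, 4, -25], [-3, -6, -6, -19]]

multipliers: 2, 1, 1, -3, -1, 4

Forward elimination:
R2 <- R2 - (2)*R1:  [  0   5  -2   6 ]
R3 <- R3 - (1)*R1:  [   0  -15    4  -19 ]
R4 <- R4 - (1)*R1:  [   0   -5   -6  -13 ]
R3 <- R3 - (-3)*R2:  [  0   0  -2  -1 ]
R4 <- R4 - (-1)*R2:  [  0   0  -8  -7 ]
R4 <- R4 - (4)*R3:  [  0   0   0  -3 ]
Multipliers (in order of application): m_{21} = 2, m_{31} = 1, m_{41} = 1, m_{32} = -3, m_{42} = -1, m_{43} = 4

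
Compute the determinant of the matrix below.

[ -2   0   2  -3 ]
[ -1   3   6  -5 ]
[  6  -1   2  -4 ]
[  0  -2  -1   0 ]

det(A) = -63

Forward elimination:
R2 <- R2 - (1/2)*R1:  [    0     3     5  -7/2 ]
R3 <- R3 - (-3)*R1:  [   0   -1    8  -13 ]
R3 <- R3 - (-1/3)*R2:  [     0      0   29/3  -85/6 ]
R4 <- R4 - (-2/3)*R2:  [    0     0   7/3  -7/3 ]
R4 <- R4 - (7/29)*R3:  [     0      0      0  63/58 ]
Upper-triangular form:
[ -2  0     2     -3 ]
[  0  3     5   -7/2 ]
[  0  0  29/3  -85/6 ]
[  0  0     0  63/58 ]
det(A) = (-1)^0 * (-2) * (3) * (29/3) * (63/58) = -63  (0 row swaps -> sign +1)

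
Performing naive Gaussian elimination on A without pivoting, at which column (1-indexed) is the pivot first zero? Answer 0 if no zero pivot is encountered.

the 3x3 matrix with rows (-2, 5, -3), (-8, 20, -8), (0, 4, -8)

Naive forward elimination:
R2 <- R2 - (4)*R1:  [ 0  0  4 ]
Matrix at this point:
[ -2  5  -3 ]
[  0  0   4 ]
[  0  4  -8 ]
Pivot entry (2,2) is zero but row 3 has 4 in column 2 -> naive elimination stops; a row interchange (e.g. R2 <-> R3) would be required here.

first zero-pivot column = 2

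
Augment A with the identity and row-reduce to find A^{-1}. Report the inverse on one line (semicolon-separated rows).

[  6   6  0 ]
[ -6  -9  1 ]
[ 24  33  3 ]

inverse = [5/9 1/6 -1/18; -7/18 -1/6 1/18; -1/6 1/2 1/6]

Gauss-Jordan on [A | I]:
R1 <- (1/6)*R1:  [   1    1    0  |  1/6    0    0 ]
R2 <- R2 - (-6)*R1:  [  0  -3   1  |   1   1   0 ]
R3 <- R3 - (24)*R1:  [  0   9   3  |  -4   0   1 ]
R2 <- (1/-3)*R2:  [    0     1  -1/3  |  -1/3  -1/3     0 ]
R1 <- R1 - (1)*R2:  [   1    0  1/3  |  1/2  1/3    0 ]
R3 <- R3 - (9)*R2:  [  0   0   6  |  -1   3   1 ]
R3 <- (1/6)*R3:  [    0     0     1  |  -1/6   1/2   1/6 ]
R1 <- R1 - (1/3)*R3:  [     1      0      0  |    5/9    1/6  -1/18 ]
R2 <- R2 - (-1/3)*R3:  [     0      1      0  |  -7/18   -1/6   1/18 ]
Right block of [I | A^{-1}] is the inverse:
[   5/9   1/6  -1/18 ]
[ -7/18  -1/6   1/18 ]
[  -1/6   1/2    1/6 ]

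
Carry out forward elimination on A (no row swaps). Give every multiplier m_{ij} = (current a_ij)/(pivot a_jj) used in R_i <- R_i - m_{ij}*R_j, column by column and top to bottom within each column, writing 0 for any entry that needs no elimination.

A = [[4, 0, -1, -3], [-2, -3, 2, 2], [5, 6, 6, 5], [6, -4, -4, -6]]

Forward elimination:
R2 <- R2 - (-1/2)*R1:  [   0   -3  3/2  1/2 ]
R3 <- R3 - (5/4)*R1:  [    0     6  29/4  35/4 ]
R4 <- R4 - (3/2)*R1:  [    0    -4  -5/2  -3/2 ]
R3 <- R3 - (-2)*R2:  [    0     0  41/4  39/4 ]
R4 <- R4 - (4/3)*R2:  [     0      0   -9/2  -13/6 ]
R4 <- R4 - (-18/41)*R3:  [       0        0        0  260/123 ]
Multipliers (in order of application): m_{21} = -1/2, m_{31} = 5/4, m_{41} = 3/2, m_{32} = -2, m_{42} = 4/3, m_{43} = -18/41

multipliers: -1/2, 5/4, 3/2, -2, 4/3, -18/41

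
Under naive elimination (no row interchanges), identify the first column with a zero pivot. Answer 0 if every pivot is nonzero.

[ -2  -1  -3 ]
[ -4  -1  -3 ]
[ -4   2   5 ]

first zero-pivot column = 0

Naive forward elimination:
R2 <- R2 - (2)*R1:  [ 0  1  3 ]
R3 <- R3 - (2)*R1:  [  0   4  11 ]
R3 <- R3 - (4)*R2:  [  0   0  -1 ]
All pivots nonzero; naive elimination completes without hitting a zero pivot.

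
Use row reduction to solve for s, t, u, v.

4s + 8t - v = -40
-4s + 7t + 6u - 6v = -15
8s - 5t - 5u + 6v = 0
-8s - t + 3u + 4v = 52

(-3, -3, 3, 4)

Forward elimination on [A|b]:
R2 <- R2 - (-1)*R1:  [   0   15    6   -7  -55 ]
R3 <- R3 - (2)*R1:  [   0  -21   -5    8   80 ]
R4 <- R4 - (-2)*R1:  [   0   15    3    2  -28 ]
R3 <- R3 - (-7/5)*R2:  [    0     0  17/5  -9/5     3 ]
R4 <- R4 - (1)*R2:  [  0   0  -3   9  27 ]
R4 <- R4 - (-15/17)*R3:  [      0       0       0  126/17  504/17 ]
Row echelon form:
[ 4   8     0      -1  |     -40 ]
[ 0  15     6      -7  |     -55 ]
[ 0   0  17/5    -9/5  |       3 ]
[ 0   0     0  126/17  |  504/17 ]
Back-substitution:
v = (504/17) / (126/17) = 4
u = (3 - (-9/5)*(4)) / (17/5) = 3
t = (-55 - (6)*(3) - (-7)*(4)) / 15 = -3
s = (-40 - (8)*(-3) - (-1)*(4)) / 4 = -3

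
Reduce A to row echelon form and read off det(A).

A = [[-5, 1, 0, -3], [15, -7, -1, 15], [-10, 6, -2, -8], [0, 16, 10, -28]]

Forward elimination:
R2 <- R2 - (-3)*R1:  [  0  -4  -1   6 ]
R3 <- R3 - (2)*R1:  [  0   4  -2  -2 ]
R3 <- R3 - (-1)*R2:  [  0   0  -3   4 ]
R4 <- R4 - (-4)*R2:  [  0   0   6  -4 ]
R4 <- R4 - (-2)*R3:  [ 0  0  0  4 ]
Upper-triangular form:
[ -5   1   0  -3 ]
[  0  -4  -1   6 ]
[  0   0  -3   4 ]
[  0   0   0   4 ]
det(A) = (-1)^0 * (-5) * (-4) * (-3) * (4) = -240  (0 row swaps -> sign +1)

det(A) = -240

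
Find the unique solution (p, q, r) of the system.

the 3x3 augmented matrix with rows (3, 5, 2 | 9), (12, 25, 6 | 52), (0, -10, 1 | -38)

Forward elimination on [A|b]:
R2 <- R2 - (4)*R1:  [  0   5  -2  16 ]
R3 <- R3 - (-2)*R2:  [  0   0  -3  -6 ]
Row echelon form:
[ 3  5   2  |   9 ]
[ 0  5  -2  |  16 ]
[ 0  0  -3  |  -6 ]
Back-substitution:
r = (-6) / -3 = 2
q = (16 - (-2)*(2)) / 5 = 4
p = (9 - (5)*(4) - (2)*(2)) / 3 = -5

(-5, 4, 2)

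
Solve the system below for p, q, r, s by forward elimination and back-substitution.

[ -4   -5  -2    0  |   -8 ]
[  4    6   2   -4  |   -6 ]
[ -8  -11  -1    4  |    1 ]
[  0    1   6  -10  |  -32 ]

Forward elimination on [A|b]:
R2 <- R2 - (-1)*R1:  [   0    1    0   -4  -14 ]
R3 <- R3 - (2)*R1:  [  0  -1   3   4  17 ]
R3 <- R3 - (-1)*R2:  [ 0  0  3  0  3 ]
R4 <- R4 - (1)*R2:  [   0    0    6   -6  -18 ]
R4 <- R4 - (2)*R3:  [   0    0    0   -6  -24 ]
Row echelon form:
[ -4  -5  -2   0  |   -8 ]
[  0   1   0  -4  |  -14 ]
[  0   0   3   0  |    3 ]
[  0   0   0  -6  |  -24 ]
Back-substitution:
s = (-24) / -6 = 4
r = (3) / 3 = 1
q = (-14 - (-4)*(4)) / 1 = 2
p = (-8 - (-5)*(2) - (-2)*(1)) / -4 = -1

(-1, 2, 1, 4)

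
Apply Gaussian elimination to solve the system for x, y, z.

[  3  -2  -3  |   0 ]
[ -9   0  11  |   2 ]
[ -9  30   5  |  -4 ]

(1, 0, 1)

Forward elimination on [A|b]:
R2 <- R2 - (-3)*R1:  [  0  -6   2   2 ]
R3 <- R3 - (-3)*R1:  [  0  24  -4  -4 ]
R3 <- R3 - (-4)*R2:  [ 0  0  4  4 ]
Row echelon form:
[ 3  -2  -3  |  0 ]
[ 0  -6   2  |  2 ]
[ 0   0   4  |  4 ]
Back-substitution:
z = (4) / 4 = 1
y = (2 - (2)*(1)) / -6 = 0
x = (0 - (-2)*(0) - (-3)*(1)) / 3 = 1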